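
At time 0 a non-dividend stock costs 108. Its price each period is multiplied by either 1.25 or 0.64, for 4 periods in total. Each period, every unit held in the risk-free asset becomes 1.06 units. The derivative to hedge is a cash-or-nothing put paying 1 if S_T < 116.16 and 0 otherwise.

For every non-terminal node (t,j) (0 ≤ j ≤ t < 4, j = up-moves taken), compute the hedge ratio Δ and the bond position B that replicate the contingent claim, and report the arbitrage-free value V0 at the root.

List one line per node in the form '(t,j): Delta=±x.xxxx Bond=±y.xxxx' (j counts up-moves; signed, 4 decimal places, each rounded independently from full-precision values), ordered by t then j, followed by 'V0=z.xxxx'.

(0,0): Delta=-0.0056 Bond=0.9017
(1,0): Delta=-0.0100 Bond=1.2572
(1,1): Delta=-0.0046 Bond=0.8194
(2,0): Delta=0.0000 Bond=0.8900
(2,1): Delta=-0.0123 Bond=1.5329
(2,2): Delta=-0.0029 Bond=0.5681
(3,0): Delta=0.0000 Bond=0.9434
(3,1): Delta=0.0000 Bond=0.9434
(3,2): Delta=-0.0152 Bond=1.9332
(3,3): Delta=0.0000 Bond=0.0000
V0=0.2920

Under the risk-neutral measure, an up-move has probability p* = (R−d)/(u−d) = 0.6885 and values discount at R = 1.06.
Terminal values V(4,·): V(4,0)=1.0000, V(4,1)=1.0000, V(4,2)=1.0000, V(4,3)=0.0000, V(4,4)=0.0000
  t=3,j=0: stock 28.3116 → up 35.3894 (V=1.0000), down 18.1194 (V=1.0000). Price 0.9434; hedge Δ=0.0000, bond B=0.9434.
  t=3,j=1: stock 55.2960 → up 69.1200 (V=1.0000), down 35.3894 (V=1.0000). Price 0.9434; hedge Δ=0.0000, bond B=0.9434.
  t=3,j=2: stock 108.0000 → up 135.0000 (V=0.0000), down 69.1200 (V=1.0000). Price 0.2938; hedge Δ=-0.0152, bond B=1.9332.
  t=3,j=3: stock 210.9375 → up 263.6719 (V=0.0000), down 135.0000 (V=0.0000). Price 0.0000; hedge Δ=0.0000, bond B=0.0000.
  t=2,j=0: stock 44.2368 → up 55.2960 (V=0.9434), down 28.3116 (V=0.9434). Price 0.8900; hedge Δ=0.0000, bond B=0.8900.
  t=2,j=1: stock 86.4000 → up 108.0000 (V=0.2938), down 55.2960 (V=0.9434). Price 0.4681; hedge Δ=-0.0123, bond B=1.5329.
  t=2,j=2: stock 168.7500 → up 210.9375 (V=0.0000), down 108.0000 (V=0.2938). Price 0.0863; hedge Δ=-0.0029, bond B=0.5681.
  t=1,j=0: stock 69.1200 → up 86.4000 (V=0.4681), down 44.2368 (V=0.8900). Price 0.5656; hedge Δ=-0.0100, bond B=1.2572.
  t=1,j=1: stock 135.0000 → up 168.7500 (V=0.0863), down 86.4000 (V=0.4681). Price 0.1936; hedge Δ=-0.0046, bond B=0.8194.
  t=0,j=0: stock 108.0000 → up 135.0000 (V=0.1936), down 69.1200 (V=0.5656). Price 0.2920; hedge Δ=-0.0056, bond B=0.9017.
Check: Δ(0,0)·S0 + B(0,0) = 0.2920 = V0.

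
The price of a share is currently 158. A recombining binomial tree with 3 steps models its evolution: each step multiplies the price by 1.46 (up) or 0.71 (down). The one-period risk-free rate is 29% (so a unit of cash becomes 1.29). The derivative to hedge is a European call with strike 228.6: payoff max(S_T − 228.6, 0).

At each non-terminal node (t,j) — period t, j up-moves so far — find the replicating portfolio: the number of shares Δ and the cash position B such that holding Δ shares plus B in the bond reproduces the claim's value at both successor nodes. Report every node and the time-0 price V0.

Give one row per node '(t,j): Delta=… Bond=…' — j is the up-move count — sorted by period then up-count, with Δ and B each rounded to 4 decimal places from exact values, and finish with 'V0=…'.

Since d<R<u, set p* = (R−d)/(u−d) = 0.7733; price each node as the discounted p*-expectation of its children.
Terminal values V(3,·): V(3,0)=0.0000, V(3,1)=0.0000, V(3,2)=10.5229, V(3,3)=263.1175
Node (2,0) S=79.6478: V=(p*·0.0000+(1−p*)·0.0000)/1.29=0.0000; Δ=(0.0000−0.0000)/(116.2858−56.5499)=0.0000; B=V−Δ·S=0.0000
Node (2,1) S=163.7828: V=(p*·10.5229+(1−p*)·0.0000)/1.29=6.3083; Δ=(10.5229−0.0000)/(239.1229−116.2858)=0.0857; B=V−Δ·S=-7.7222
Node (2,2) S=336.7928: V=(p*·263.1175+(1−p*)·10.5229)/1.29=159.5835; Δ=(263.1175−10.5229)/(491.7175−239.1229)=1.0000; B=V−Δ·S=-177.2093
Node (1,0) S=112.1800: V=(p*·6.3083+(1−p*)·0.0000)/1.29=3.7817; Δ=(6.3083−0.0000)/(163.7828−79.6478)=0.0750; B=V−Δ·S=-4.6293
Node (1,1) S=230.6800: V=(p*·159.5835+(1−p*)·6.3083)/1.29=96.7761; Δ=(159.5835−6.3083)/(336.7928−163.7828)=0.8859; B=V−Δ·S=-107.5909
Node (0,0) S=158.0000: V=(p*·96.7761+(1−p*)·3.7817)/1.29=58.6801; Δ=(96.7761−3.7817)/(230.6800−112.1800)=0.7848; B=V−Δ·S=-65.3123
The time-0 hedge costs 58.6801, which is the no-arbitrage price.

(0,0): Delta=0.7848 Bond=-65.3123
(1,0): Delta=0.0750 Bond=-4.6293
(1,1): Delta=0.8859 Bond=-107.5909
(2,0): Delta=0.0000 Bond=0.0000
(2,1): Delta=0.0857 Bond=-7.7222
(2,2): Delta=1.0000 Bond=-177.2093
V0=58.6801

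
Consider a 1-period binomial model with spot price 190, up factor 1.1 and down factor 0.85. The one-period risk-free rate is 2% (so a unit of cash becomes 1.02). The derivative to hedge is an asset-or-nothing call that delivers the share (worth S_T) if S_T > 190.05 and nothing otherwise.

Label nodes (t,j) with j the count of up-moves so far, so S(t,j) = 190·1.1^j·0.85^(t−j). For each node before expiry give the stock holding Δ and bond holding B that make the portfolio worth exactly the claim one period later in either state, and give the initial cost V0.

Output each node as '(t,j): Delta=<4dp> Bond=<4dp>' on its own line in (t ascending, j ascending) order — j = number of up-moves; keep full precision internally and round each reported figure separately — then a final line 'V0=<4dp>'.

The replicating-portfolio and risk-neutral prices coincide; use p* = (1.02−0.85)/(1.1−0.85) = 0.6800 for the latter.
Terminal values V(1,·): V(1,0)=0.0000, V(1,1)=209.0000
(0,0): S=190.0000. Δ = (V_up−V_dn)/(S_up−S_dn) = (209.0000−0.0000)/(209.0000−161.5000) = 4.4000. V = [p*·209.0000 + (1−p*)·0.0000]/1.02 = 139.3333. B = V − Δ·S = -696.6667.
Each (Δ,B) replicates both successor values, so the strategy is self-financing and V0 is arbitrage-free.

(0,0): Delta=4.4000 Bond=-696.6667
V0=139.3333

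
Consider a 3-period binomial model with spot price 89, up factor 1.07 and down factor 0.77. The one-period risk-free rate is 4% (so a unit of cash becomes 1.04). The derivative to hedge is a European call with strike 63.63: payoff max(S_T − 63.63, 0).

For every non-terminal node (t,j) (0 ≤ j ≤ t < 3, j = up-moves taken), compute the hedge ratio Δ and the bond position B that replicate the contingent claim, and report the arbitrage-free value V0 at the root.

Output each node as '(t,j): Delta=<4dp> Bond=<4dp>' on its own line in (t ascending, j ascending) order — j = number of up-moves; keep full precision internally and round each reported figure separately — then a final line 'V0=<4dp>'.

Since d<R<u, set p* = (R−d)/(u−d) = 0.9000; price each node as the discounted p*-expectation of its children.
Payoff layer (t=3): V(3,0)=0.0000, V(3,1)=0.0000, V(3,2)=14.8300, V(3,3)=45.3988
Node (2,0) S=52.7681: V=(p*·0.0000+(1−p*)·0.0000)/1.04=0.0000; Δ=(0.0000−0.0000)/(56.4619−40.6314)=0.0000; B=V−Δ·S=0.0000
Node (2,1) S=73.3271: V=(p*·14.8300+(1−p*)·0.0000)/1.04=12.8337; Δ=(14.8300−0.0000)/(78.4600−56.4619)=0.6741; B=V−Δ·S=-36.5997
Node (2,2) S=101.8961: V=(p*·45.3988+(1−p*)·14.8300)/1.04=40.7134; Δ=(45.3988−14.8300)/(109.0288−78.4600)=1.0000; B=V−Δ·S=-61.1827
Node (1,0) S=68.5300: V=(p*·12.8337+(1−p*)·0.0000)/1.04=11.1060; Δ=(12.8337−0.0000)/(73.3271−52.7681)=0.6242; B=V−Δ·S=-31.6728
Node (1,1) S=95.2300: V=(p*·40.7134+(1−p*)·12.8337)/1.04=36.4668; Δ=(40.7134−12.8337)/(101.8961−73.3271)=0.9759; B=V−Δ·S=-56.4658
Node (0,0) S=89.0000: V=(p*·36.4668+(1−p*)·11.1060)/1.04=32.6257; Δ=(36.4668−11.1060)/(95.2300−68.5300)=0.9498; B=V−Δ·S=-51.9101
Root portfolio cost Δ·89+B reproduces V0=32.6257.

(0,0): Delta=0.9498 Bond=-51.9101
(1,0): Delta=0.6242 Bond=-31.6728
(1,1): Delta=0.9759 Bond=-56.4658
(2,0): Delta=0.0000 Bond=0.0000
(2,1): Delta=0.6741 Bond=-36.5997
(2,2): Delta=1.0000 Bond=-61.1827
V0=32.6257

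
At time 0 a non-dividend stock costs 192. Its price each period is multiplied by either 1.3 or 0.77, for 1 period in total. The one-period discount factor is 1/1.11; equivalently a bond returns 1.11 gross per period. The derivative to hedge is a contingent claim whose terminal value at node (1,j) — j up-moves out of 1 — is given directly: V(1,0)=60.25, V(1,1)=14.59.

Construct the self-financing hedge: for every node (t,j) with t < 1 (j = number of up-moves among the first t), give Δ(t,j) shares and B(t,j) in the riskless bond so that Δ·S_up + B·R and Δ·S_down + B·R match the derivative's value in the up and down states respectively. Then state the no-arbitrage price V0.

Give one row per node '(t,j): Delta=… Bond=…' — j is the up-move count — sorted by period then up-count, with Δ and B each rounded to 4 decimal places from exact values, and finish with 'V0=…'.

(0,0): Delta=-0.4487 Bond=114.0416
V0=27.8907

The replicating-portfolio and risk-neutral prices coincide; use p* = (1.11−0.77)/(1.3−0.77) = 0.6415 for the latter.
Terminal payoffs: V(1,0)=60.2500, V(1,1)=14.5900
(0,0): S=192.0000. Δ = (V_up−V_dn)/(S_up−S_dn) = (14.5900−60.2500)/(249.6000−147.8400) = -0.4487. V = [p*·14.5900 + (1−p*)·60.2500]/1.11 = 27.8907. B = V − Δ·S = 114.0416.
Check: Δ(0,0)·S0 + B(0,0) = 27.8907 = V0.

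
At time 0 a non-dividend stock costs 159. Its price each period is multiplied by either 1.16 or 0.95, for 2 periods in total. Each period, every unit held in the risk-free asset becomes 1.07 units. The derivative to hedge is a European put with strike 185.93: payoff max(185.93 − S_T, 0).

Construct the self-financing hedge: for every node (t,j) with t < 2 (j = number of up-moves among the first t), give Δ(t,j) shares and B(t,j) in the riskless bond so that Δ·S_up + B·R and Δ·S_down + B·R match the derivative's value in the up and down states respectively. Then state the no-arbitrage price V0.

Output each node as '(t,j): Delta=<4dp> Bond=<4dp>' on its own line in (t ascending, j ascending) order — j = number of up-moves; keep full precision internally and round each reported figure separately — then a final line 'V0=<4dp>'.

Since d<R<u, set p* = (R−d)/(u−d) = 0.5714; price each node as the discounted p*-expectation of its children.
Terminal payoffs: V(2,0)=42.4325, V(2,1)=10.7120, V(2,2)=0.0000
  t=1,j=0: stock 151.0500 → up 175.2180 (V=10.7120), down 143.4975 (V=42.4325). Price 22.7164; hedge Δ=-1.0000, bond B=173.7664.
  t=1,j=1: stock 184.4400 → up 213.9504 (V=0.0000), down 175.2180 (V=10.7120). Price 4.2905; hedge Δ=-0.2766, bond B=55.3000.
  t=0,j=0: stock 159.0000 → up 184.4400 (V=4.2905), down 151.0500 (V=22.7164). Price 11.3900; hedge Δ=-0.5518, bond B=99.1321.
The time-0 hedge costs 11.3900, which is the no-arbitrage price.

(0,0): Delta=-0.5518 Bond=99.1321
(1,0): Delta=-1.0000 Bond=173.7664
(1,1): Delta=-0.2766 Bond=55.3000
V0=11.3900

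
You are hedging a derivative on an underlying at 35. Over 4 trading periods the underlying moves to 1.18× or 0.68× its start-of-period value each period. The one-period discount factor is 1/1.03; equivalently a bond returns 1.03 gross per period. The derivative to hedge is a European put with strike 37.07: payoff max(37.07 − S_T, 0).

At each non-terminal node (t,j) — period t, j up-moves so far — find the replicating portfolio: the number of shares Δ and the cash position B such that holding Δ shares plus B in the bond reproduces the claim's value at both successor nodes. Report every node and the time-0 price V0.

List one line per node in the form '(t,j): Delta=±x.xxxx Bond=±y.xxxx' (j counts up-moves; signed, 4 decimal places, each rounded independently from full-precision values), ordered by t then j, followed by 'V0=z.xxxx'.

Risk-neutral probability p* = (R−d)/(u−d) = (1.03−0.68)/(1.18−0.68) = 0.7000.
Terminal values V(4,·): V(4,0)=29.5865, V(4,1)=24.0840, V(4,2)=14.5354, V(4,3)=0.0000, V(4,4)=0.0000
(3,0): S=11.0051. Δ = (V_up−V_dn)/(S_up−S_dn) = (24.0840−29.5865)/(12.9860−7.4835) = -1.0000. V = [p*·24.0840 + (1−p*)·29.5865]/1.03 = 24.9852. B = V − Δ·S = 35.9903.
(3,1): S=19.0971. Δ = (V_up−V_dn)/(S_up−S_dn) = (14.5354−24.0840)/(22.5346−12.9860) = -1.0000. V = [p*·14.5354 + (1−p*)·24.0840]/1.03 = 16.8932. B = V − Δ·S = 35.9903.
(3,2): S=33.1391. Δ = (V_up−V_dn)/(S_up−S_dn) = (0.0000−14.5354)/(39.1042−22.5346) = -0.8772. V = [p*·0.0000 + (1−p*)·14.5354]/1.03 = 4.2336. B = V − Δ·S = 33.3044.
(3,3): S=57.5061. Δ = (V_up−V_dn)/(S_up−S_dn) = (0.0000−0.0000)/(67.8572−39.1042) = 0.0000. V = [p*·0.0000 + (1−p*)·0.0000]/1.03 = 0.0000. B = V − Δ·S = 0.0000.
(2,0): S=16.1840. Δ = (V_up−V_dn)/(S_up−S_dn) = (16.8932−24.9852)/(19.0971−11.0051) = -1.0000. V = [p*·16.8932 + (1−p*)·24.9852]/1.03 = 18.7580. B = V − Δ·S = 34.9420.
(2,1): S=28.0840. Δ = (V_up−V_dn)/(S_up−S_dn) = (4.2336−16.8932)/(33.1391−19.0971) = -0.9015. V = [p*·4.2336 + (1−p*)·16.8932]/1.03 = 7.7976. B = V − Δ·S = 33.1167.
(2,2): S=48.7340. Δ = (V_up−V_dn)/(S_up−S_dn) = (0.0000−4.2336)/(57.5061−33.1391) = -0.1737. V = [p*·0.0000 + (1−p*)·4.2336]/1.03 = 1.2331. B = V − Δ·S = 9.7003.
(1,0): S=23.8000. Δ = (V_up−V_dn)/(S_up−S_dn) = (7.7976−18.7580)/(28.0840−16.1840) = -0.9210. V = [p*·7.7976 + (1−p*)·18.7580]/1.03 = 10.7628. B = V − Δ·S = 32.6838.
(1,1): S=41.3000. Δ = (V_up−V_dn)/(S_up−S_dn) = (1.2331−7.7976)/(48.7340−28.0840) = -0.3179. V = [p*·1.2331 + (1−p*)·7.7976]/1.03 = 3.1092. B = V − Δ·S = 16.2381.
(0,0): S=35.0000. Δ = (V_up−V_dn)/(S_up−S_dn) = (3.1092−10.7628)/(41.3000−23.8000) = -0.4374. V = [p*·3.1092 + (1−p*)·10.7628]/1.03 = 5.2478. B = V − Δ·S = 20.5551.
Root portfolio cost Δ·35+B reproduces V0=5.2478.

(0,0): Delta=-0.4374 Bond=20.5551
(1,0): Delta=-0.9210 Bond=32.6838
(1,1): Delta=-0.3179 Bond=16.2381
(2,0): Delta=-1.0000 Bond=34.9420
(2,1): Delta=-0.9015 Bond=33.1167
(2,2): Delta=-0.1737 Bond=9.7003
(3,0): Delta=-1.0000 Bond=35.9903
(3,1): Delta=-1.0000 Bond=35.9903
(3,2): Delta=-0.8772 Bond=33.3044
(3,3): Delta=0.0000 Bond=0.0000
V0=5.2478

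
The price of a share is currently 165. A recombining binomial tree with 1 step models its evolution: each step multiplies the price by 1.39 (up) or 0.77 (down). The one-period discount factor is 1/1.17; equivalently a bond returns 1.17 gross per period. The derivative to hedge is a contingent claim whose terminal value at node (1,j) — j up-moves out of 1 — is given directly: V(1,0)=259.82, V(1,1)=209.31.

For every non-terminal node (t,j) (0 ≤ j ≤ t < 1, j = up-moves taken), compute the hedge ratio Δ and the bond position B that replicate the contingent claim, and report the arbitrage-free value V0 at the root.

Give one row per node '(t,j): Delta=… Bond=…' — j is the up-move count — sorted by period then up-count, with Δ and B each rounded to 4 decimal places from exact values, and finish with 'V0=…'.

(0,0): Delta=-0.4937 Bond=275.6839
V0=194.2162

Since d<R<u, set p* = (R−d)/(u−d) = 0.6452; price each node as the discounted p*-expectation of its children.
At expiry t=1: V(1,0)=259.8200, V(1,1)=209.3100
Node (0,0) S=165.0000: V=(p*·209.3100+(1−p*)·259.8200)/1.17=194.2162; Δ=(209.3100−259.8200)/(229.3500−127.0500)=-0.4937; B=V−Δ·S=275.6839
Check: Δ(0,0)·S0 + B(0,0) = 194.2162 = V0.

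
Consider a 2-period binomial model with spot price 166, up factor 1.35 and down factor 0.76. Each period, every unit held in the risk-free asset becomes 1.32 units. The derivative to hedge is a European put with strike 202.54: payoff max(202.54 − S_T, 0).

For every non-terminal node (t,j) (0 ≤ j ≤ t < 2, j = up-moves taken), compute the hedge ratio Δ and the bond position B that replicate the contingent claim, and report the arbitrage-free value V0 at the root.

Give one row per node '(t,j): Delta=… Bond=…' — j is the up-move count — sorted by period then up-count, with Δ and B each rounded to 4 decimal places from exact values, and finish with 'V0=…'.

The replicating-portfolio and risk-neutral prices coincide; use p* = (1.32−0.76)/(1.35−0.76) = 0.9492 for the latter.
Terminal payoffs: V(2,0)=106.6584, V(2,1)=32.2240, V(2,2)=0.0000
(1,0): S=126.1600. Δ = (V_up−V_dn)/(S_up−S_dn) = (32.2240−106.6584)/(170.3160−95.8816) = -1.0000. V = [p*·32.2240 + (1−p*)·106.6584]/1.32 = 27.2794. B = V − Δ·S = 153.4394.
(1,1): S=224.1000. Δ = (V_up−V_dn)/(S_up−S_dn) = (0.0000−32.2240)/(302.5350−170.3160) = -0.2437. V = [p*·0.0000 + (1−p*)·32.2240]/1.32 = 1.2413. B = V − Δ·S = 55.8582.
(0,0): S=166.0000. Δ = (V_up−V_dn)/(S_up−S_dn) = (1.2413−27.2794)/(224.1000−126.1600) = -0.2659. V = [p*·1.2413 + (1−p*)·27.2794]/1.32 = 1.9434. B = V − Δ·S = 46.0758.
Root portfolio cost Δ·166+B reproduces V0=1.9434.

(0,0): Delta=-0.2659 Bond=46.0758
(1,0): Delta=-1.0000 Bond=153.4394
(1,1): Delta=-0.2437 Bond=55.8582
V0=1.9434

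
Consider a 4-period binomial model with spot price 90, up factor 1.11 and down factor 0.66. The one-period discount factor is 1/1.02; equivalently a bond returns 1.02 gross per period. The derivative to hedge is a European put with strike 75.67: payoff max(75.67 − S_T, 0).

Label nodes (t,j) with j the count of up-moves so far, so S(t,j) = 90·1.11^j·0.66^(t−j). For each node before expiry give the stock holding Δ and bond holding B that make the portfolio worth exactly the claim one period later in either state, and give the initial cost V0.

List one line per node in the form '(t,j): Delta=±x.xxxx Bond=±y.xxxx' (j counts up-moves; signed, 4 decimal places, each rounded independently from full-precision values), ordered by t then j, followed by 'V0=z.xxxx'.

(0,0): Delta=-0.2904 Bond=31.2181
(1,0): Delta=-0.8719 Bond=66.3811
(1,1): Delta=-0.2040 Bond=23.2078
(2,0): Delta=-1.0000 Bond=72.7316
(2,1): Delta=-0.8528 Bond=66.4530
(2,2): Delta=-0.1075 Bond=12.9767
(3,0): Delta=-1.0000 Bond=74.1863
(3,1): Delta=-1.0000 Bond=74.1863
(3,2): Delta=-0.8310 Bond=66.1810
(3,3): Delta=0.0000 Bond=0.0000
V0=5.0804

The replicating-portfolio and risk-neutral prices coincide; use p* = (1.02−0.66)/(1.11−0.66) = 0.8000 for the latter.
Terminal values V(4,·): V(4,0)=58.5927, V(4,1)=46.9491, V(4,2)=27.3668, V(4,3)=0.0000, V(4,4)=0.0000
(3,0): S=25.8746. Δ = (V_up−V_dn)/(S_up−S_dn) = (46.9491−58.5927)/(28.7209−17.0773) = -1.0000. V = [p*·46.9491 + (1−p*)·58.5927]/1.02 = 48.3116. B = V − Δ·S = 74.1863.
(3,1): S=43.5164. Δ = (V_up−V_dn)/(S_up−S_dn) = (27.3668−46.9491)/(48.3032−28.7209) = -1.0000. V = [p*·27.3668 + (1−p*)·46.9491]/1.02 = 30.6698. B = V − Δ·S = 74.1863.
(3,2): S=73.1867. Δ = (V_up−V_dn)/(S_up−S_dn) = (0.0000−27.3668)/(81.2373−48.3032) = -0.8310. V = [p*·0.0000 + (1−p*)·27.3668]/1.02 = 5.3660. B = V − Δ·S = 66.1810.
(3,3): S=123.0868. Δ = (V_up−V_dn)/(S_up−S_dn) = (0.0000−0.0000)/(136.6263−81.2373) = 0.0000. V = [p*·0.0000 + (1−p*)·0.0000]/1.02 = 0.0000. B = V − Δ·S = 0.0000.
(2,0): S=39.2040. Δ = (V_up−V_dn)/(S_up−S_dn) = (30.6698−48.3116)/(43.5164−25.8746) = -1.0000. V = [p*·30.6698 + (1−p*)·48.3116]/1.02 = 33.5276. B = V − Δ·S = 72.7316.
(2,1): S=65.9340. Δ = (V_up−V_dn)/(S_up−S_dn) = (5.3660−30.6698)/(73.1867−43.5164) = -0.8528. V = [p*·5.3660 + (1−p*)·30.6698]/1.02 = 10.2223. B = V − Δ·S = 66.4530.
(2,2): S=110.8890. Δ = (V_up−V_dn)/(S_up−S_dn) = (0.0000−5.3660)/(123.0868−73.1867) = -0.1075. V = [p*·0.0000 + (1−p*)·5.3660]/1.02 = 1.0522. B = V − Δ·S = 12.9767.
(1,0): S=59.4000. Δ = (V_up−V_dn)/(S_up−S_dn) = (10.2223−33.5276)/(65.9340−39.2040) = -0.8719. V = [p*·10.2223 + (1−p*)·33.5276]/1.02 = 14.5916. B = V − Δ·S = 66.3811.
(1,1): S=99.9000. Δ = (V_up−V_dn)/(S_up−S_dn) = (1.0522−10.2223)/(110.8890−65.9340) = -0.2040. V = [p*·1.0522 + (1−p*)·10.2223]/1.02 = 2.8296. B = V − Δ·S = 23.2078.
(0,0): S=90.0000. Δ = (V_up−V_dn)/(S_up−S_dn) = (2.8296−14.5916)/(99.9000−59.4000) = -0.2904. V = [p*·2.8296 + (1−p*)·14.5916]/1.02 = 5.0804. B = V − Δ·S = 31.2181.
Self-financing check: at every node Δ·S+B equals the discounted successor values.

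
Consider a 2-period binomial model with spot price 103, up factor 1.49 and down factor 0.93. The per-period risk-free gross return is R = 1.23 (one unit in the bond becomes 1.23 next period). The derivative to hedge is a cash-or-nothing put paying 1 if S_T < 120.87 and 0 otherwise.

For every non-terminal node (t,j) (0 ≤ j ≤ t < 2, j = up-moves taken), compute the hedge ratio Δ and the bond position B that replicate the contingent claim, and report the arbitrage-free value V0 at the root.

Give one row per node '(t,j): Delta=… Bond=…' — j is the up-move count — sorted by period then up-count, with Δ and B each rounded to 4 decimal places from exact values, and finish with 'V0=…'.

Since d<R<u, set p* = (R−d)/(u−d) = 0.5357; price each node as the discounted p*-expectation of its children.
Payoff layer (t=2): V(2,0)=1.0000, V(2,1)=0.0000, V(2,2)=0.0000
(1,0): S=95.7900. Δ = (V_up−V_dn)/(S_up−S_dn) = (0.0000−1.0000)/(142.7271−89.0847) = -0.0186. V = [p*·0.0000 + (1−p*)·1.0000]/1.23 = 0.3775. B = V − Δ·S = 2.1632.
(1,1): S=153.4700. Δ = (V_up−V_dn)/(S_up−S_dn) = (0.0000−0.0000)/(228.6703−142.7271) = 0.0000. V = [p*·0.0000 + (1−p*)·0.0000]/1.23 = 0.0000. B = V − Δ·S = 0.0000.
(0,0): S=103.0000. Δ = (V_up−V_dn)/(S_up−S_dn) = (0.0000−0.3775)/(153.4700−95.7900) = -0.0065. V = [p*·0.0000 + (1−p*)·0.3775]/1.23 = 0.1425. B = V − Δ·S = 0.8165.
Self-financing check: at every node Δ·S+B equals the discounted successor values.

(0,0): Delta=-0.0065 Bond=0.8165
(1,0): Delta=-0.0186 Bond=2.1632
(1,1): Delta=0.0000 Bond=0.0000
V0=0.1425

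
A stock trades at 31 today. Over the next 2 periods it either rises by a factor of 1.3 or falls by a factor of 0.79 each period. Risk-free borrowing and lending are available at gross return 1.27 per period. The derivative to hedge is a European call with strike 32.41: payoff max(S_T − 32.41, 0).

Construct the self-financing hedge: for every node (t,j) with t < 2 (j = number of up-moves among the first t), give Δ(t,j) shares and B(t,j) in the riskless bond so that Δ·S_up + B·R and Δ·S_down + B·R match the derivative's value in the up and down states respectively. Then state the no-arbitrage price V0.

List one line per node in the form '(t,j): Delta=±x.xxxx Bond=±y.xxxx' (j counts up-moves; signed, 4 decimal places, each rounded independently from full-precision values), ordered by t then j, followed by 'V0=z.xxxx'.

(0,0): Delta=0.9365 Bond=-18.0599
(1,0): Delta=0.0000 Bond=0.0000
(1,1): Delta=0.9721 Bond=-24.3696
V0=10.9731

The replicating-portfolio and risk-neutral prices coincide; use p* = (1.27−0.79)/(1.3−0.79) = 0.9412 for the latter.
Payoff layer (t=2): V(2,0)=0.0000, V(2,1)=0.0000, V(2,2)=19.9800
(1,0): S=24.4900. Δ = (V_up−V_dn)/(S_up−S_dn) = (0.0000−0.0000)/(31.8370−19.3471) = 0.0000. V = [p*·0.0000 + (1−p*)·0.0000]/1.27 = 0.0000. B = V − Δ·S = 0.0000.
(1,1): S=40.3000. Δ = (V_up−V_dn)/(S_up−S_dn) = (19.9800−0.0000)/(52.3900−31.8370) = 0.9721. V = [p*·19.9800 + (1−p*)·0.0000]/1.27 = 14.8069. B = V − Δ·S = -24.3696.
(0,0): S=31.0000. Δ = (V_up−V_dn)/(S_up−S_dn) = (14.8069−0.0000)/(40.3000−24.4900) = 0.9365. V = [p*·14.8069 + (1−p*)·0.0000]/1.27 = 10.9731. B = V − Δ·S = -18.0599.
The time-0 hedge costs 10.9731, which is the no-arbitrage price.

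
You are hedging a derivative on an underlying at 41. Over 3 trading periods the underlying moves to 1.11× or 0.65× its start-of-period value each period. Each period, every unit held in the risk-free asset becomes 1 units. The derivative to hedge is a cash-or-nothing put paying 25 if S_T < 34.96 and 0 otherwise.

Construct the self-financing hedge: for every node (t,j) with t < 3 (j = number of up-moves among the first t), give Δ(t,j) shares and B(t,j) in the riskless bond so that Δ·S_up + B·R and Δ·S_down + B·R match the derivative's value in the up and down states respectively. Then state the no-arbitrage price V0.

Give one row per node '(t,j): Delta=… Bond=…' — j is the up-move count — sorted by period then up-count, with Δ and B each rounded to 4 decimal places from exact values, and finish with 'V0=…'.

No-arbitrage ⇒ martingale measure with p* = (R−d)/(u−d) = 0.7609.
Terminal payoffs: V(3,0)=25.0000, V(3,1)=25.0000, V(3,2)=25.0000, V(3,3)=0.0000
Node (2,0) S=17.3225: V=(p*·25.0000+(1−p*)·25.0000)/1=25.0000; Δ=(25.0000−25.0000)/(19.2280−11.2596)=0.0000; B=V−Δ·S=25.0000
Node (2,1) S=29.5815: V=(p*·25.0000+(1−p*)·25.0000)/1=25.0000; Δ=(25.0000−25.0000)/(32.8355−19.2280)=0.0000; B=V−Δ·S=25.0000
Node (2,2) S=50.5161: V=(p*·0.0000+(1−p*)·25.0000)/1=5.9783; Δ=(0.0000−25.0000)/(56.0729−32.8355)=-1.0759; B=V−Δ·S=60.3261
Node (1,0) S=26.6500: V=(p*·25.0000+(1−p*)·25.0000)/1=25.0000; Δ=(25.0000−25.0000)/(29.5815−17.3225)=0.0000; B=V−Δ·S=25.0000
Node (1,1) S=45.5100: V=(p*·5.9783+(1−p*)·25.0000)/1=10.5269; Δ=(5.9783−25.0000)/(50.5161−29.5815)=-0.9086; B=V−Δ·S=51.8785
Node (0,0) S=41.0000: V=(p*·10.5269+(1−p*)·25.0000)/1=13.9879; Δ=(10.5269−25.0000)/(45.5100−26.6500)=-0.7674; B=V−Δ·S=45.4511
Check: Δ(0,0)·S0 + B(0,0) = 13.9879 = V0.

(0,0): Delta=-0.7674 Bond=45.4511
(1,0): Delta=0.0000 Bond=25.0000
(1,1): Delta=-0.9086 Bond=51.8785
(2,0): Delta=0.0000 Bond=25.0000
(2,1): Delta=0.0000 Bond=25.0000
(2,2): Delta=-1.0759 Bond=60.3261
V0=13.9879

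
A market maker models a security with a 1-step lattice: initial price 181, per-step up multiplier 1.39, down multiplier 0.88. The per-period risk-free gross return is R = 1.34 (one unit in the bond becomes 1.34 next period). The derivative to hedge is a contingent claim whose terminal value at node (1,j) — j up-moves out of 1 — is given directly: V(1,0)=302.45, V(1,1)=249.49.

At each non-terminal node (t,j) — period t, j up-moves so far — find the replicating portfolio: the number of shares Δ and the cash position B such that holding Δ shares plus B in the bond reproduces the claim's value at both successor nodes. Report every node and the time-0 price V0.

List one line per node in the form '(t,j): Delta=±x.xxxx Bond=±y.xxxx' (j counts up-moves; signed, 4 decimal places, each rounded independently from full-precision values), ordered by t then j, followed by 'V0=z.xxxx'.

(0,0): Delta=-0.5737 Bond=293.9044
V0=190.0613

No-arbitrage ⇒ martingale measure with p* = (R−d)/(u−d) = 0.9020.
Payoff layer (t=1): V(1,0)=302.4500, V(1,1)=249.4900
  t=0,j=0: stock 181.0000 → up 251.5900 (V=249.4900), down 159.2800 (V=302.4500). Price 190.0613; hedge Δ=-0.5737, bond B=293.9044.
Self-financing check: at every node Δ·S+B equals the discounted successor values.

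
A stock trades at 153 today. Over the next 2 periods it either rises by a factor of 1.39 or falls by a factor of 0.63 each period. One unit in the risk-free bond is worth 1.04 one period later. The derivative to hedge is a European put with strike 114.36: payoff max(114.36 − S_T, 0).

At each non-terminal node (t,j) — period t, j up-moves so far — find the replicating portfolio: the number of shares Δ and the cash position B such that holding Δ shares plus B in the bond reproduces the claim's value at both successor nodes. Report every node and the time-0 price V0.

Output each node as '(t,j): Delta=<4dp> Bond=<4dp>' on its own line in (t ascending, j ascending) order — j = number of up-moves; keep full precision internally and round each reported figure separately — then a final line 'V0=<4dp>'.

(0,0): Delta=-0.2042 Bond=41.7668
(1,0): Delta=-0.7321 Bond=94.3215
(1,1): Delta=0.0000 Bond=0.0000
V0=10.5168

No-arbitrage ⇒ martingale measure with p* = (R−d)/(u−d) = 0.5395.
Payoff layer (t=2): V(2,0)=53.6343, V(2,1)=0.0000, V(2,2)=0.0000
Node (1,0) S=96.3900: V=(p*·0.0000+(1−p*)·53.6343)/1.04=23.7500; Δ=(0.0000−53.6343)/(133.9821−60.7257)=-0.7321; B=V−Δ·S=94.3215
Node (1,1) S=212.6700: V=(p*·0.0000+(1−p*)·0.0000)/1.04=0.0000; Δ=(0.0000−0.0000)/(295.6113−133.9821)=0.0000; B=V−Δ·S=0.0000
Node (0,0) S=153.0000: V=(p*·0.0000+(1−p*)·23.7500)/1.04=10.5168; Δ=(0.0000−23.7500)/(212.6700−96.3900)=-0.2042; B=V−Δ·S=41.7668
The time-0 hedge costs 10.5168, which is the no-arbitrage price.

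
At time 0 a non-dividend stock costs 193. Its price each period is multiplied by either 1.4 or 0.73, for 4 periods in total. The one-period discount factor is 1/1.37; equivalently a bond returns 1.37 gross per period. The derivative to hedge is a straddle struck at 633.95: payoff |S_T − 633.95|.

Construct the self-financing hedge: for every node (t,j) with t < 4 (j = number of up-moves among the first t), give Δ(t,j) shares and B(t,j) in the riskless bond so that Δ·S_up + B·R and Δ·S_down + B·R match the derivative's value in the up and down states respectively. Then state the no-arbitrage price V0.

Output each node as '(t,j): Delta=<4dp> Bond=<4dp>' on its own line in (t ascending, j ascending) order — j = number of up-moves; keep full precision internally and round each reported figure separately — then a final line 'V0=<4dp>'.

Since d<R<u, set p* = (R−d)/(u−d) = 0.9552; price each node as the discounted p*-expectation of its children.
Payoff layer (t=4): V(4,0)=579.1414, V(4,1)=528.8376, V(4,2)=432.3646, V(4,3)=247.3478, V(4,4)=107.4788
Node (3,0) S=75.0803: V=(p*·528.8376+(1−p*)·579.1414)/1.37=387.6569; Δ=(528.8376−579.1414)/(105.1124−54.8086)=-1.0000; B=V−Δ·S=462.7372
Node (3,1) S=143.9896: V=(p*·432.3646+(1−p*)·528.8376)/1.37=318.7476; Δ=(432.3646−528.8376)/(201.5854−105.1124)=-1.0000; B=V−Δ·S=462.7372
Node (3,2) S=276.1444: V=(p*·247.3478+(1−p*)·432.3646)/1.37=186.5928; Δ=(247.3478−432.3646)/(386.6022−201.5854)=-1.0000; B=V−Δ·S=462.7372
Node (3,3) S=529.5920: V=(p*·107.4788+(1−p*)·247.3478)/1.37=83.0231; Δ=(107.4788−247.3478)/(741.4288−386.6022)=-0.3942; B=V−Δ·S=291.7828
Node (2,0) S=102.8497: V=(p*·318.7476+(1−p*)·387.6569)/1.37=234.9147; Δ=(318.7476−387.6569)/(143.9896−75.0803)=-1.0000; B=V−Δ·S=337.7644
Node (2,1) S=197.2460: V=(p*·186.5928+(1−p*)·318.7476)/1.37=140.5184; Δ=(186.5928−318.7476)/(276.1444−143.9896)=-1.0000; B=V−Δ·S=337.7644
Node (2,2) S=378.2800: V=(p*·83.0231+(1−p*)·186.5928)/1.37=63.9858; Δ=(83.0231−186.5928)/(529.5920−276.1444)=-0.4086; B=V−Δ·S=218.5675
Node (1,0) S=140.8900: V=(p*·140.5184+(1−p*)·234.9147)/1.37=105.6534; Δ=(140.5184−234.9147)/(197.2460−102.8497)=-1.0000; B=V−Δ·S=246.5434
Node (1,1) S=270.2000: V=(p*·63.9858+(1−p*)·140.5184)/1.37=49.2063; Δ=(63.9858−140.5184)/(378.2800−197.2460)=-0.4228; B=V−Δ·S=163.4341
Node (0,0) S=193.0000: V=(p*·49.2063+(1−p*)·105.6534)/1.37=37.7619; Δ=(49.2063−105.6534)/(270.2000−140.8900)=-0.4365; B=V−Δ·S=122.0112
The time-0 hedge costs 37.7619, which is the no-arbitrage price.

(0,0): Delta=-0.4365 Bond=122.0112
(1,0): Delta=-1.0000 Bond=246.5434
(1,1): Delta=-0.4228 Bond=163.4341
(2,0): Delta=-1.0000 Bond=337.7644
(2,1): Delta=-1.0000 Bond=337.7644
(2,2): Delta=-0.4086 Bond=218.5675
(3,0): Delta=-1.0000 Bond=462.7372
(3,1): Delta=-1.0000 Bond=462.7372
(3,2): Delta=-1.0000 Bond=462.7372
(3,3): Delta=-0.3942 Bond=291.7828
V0=37.7619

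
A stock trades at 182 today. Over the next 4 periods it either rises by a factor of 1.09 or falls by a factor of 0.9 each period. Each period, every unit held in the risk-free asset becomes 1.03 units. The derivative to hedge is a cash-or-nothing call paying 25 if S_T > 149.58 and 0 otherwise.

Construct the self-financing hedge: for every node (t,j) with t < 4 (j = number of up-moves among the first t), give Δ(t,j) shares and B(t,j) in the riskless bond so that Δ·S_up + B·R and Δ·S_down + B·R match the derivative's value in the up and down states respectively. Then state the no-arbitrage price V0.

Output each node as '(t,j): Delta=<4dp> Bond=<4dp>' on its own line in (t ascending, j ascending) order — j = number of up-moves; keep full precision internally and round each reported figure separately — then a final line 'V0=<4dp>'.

(0,0): Delta=0.1354 Bond=-4.5711
(1,0): Delta=0.3272 Bond=-36.1207
(1,1): Delta=0.0623 Bond=9.7898
(2,0): Delta=0.5929 Bond=-76.3738
(2,1): Delta=0.2259 Bond=-19.1261
(2,2): Delta=0.0000 Bond=23.5649
(3,0): Delta=0.0000 Bond=0.0000
(3,1): Delta=0.8188 Bond=-114.9719
(3,2): Delta=0.0000 Bond=24.2718
(3,3): Delta=0.0000 Bond=24.2718
V0=20.0769

The replicating-portfolio and risk-neutral prices coincide; use p* = (1.03−0.9)/(1.09−0.9) = 0.6842 for the latter.
Payoff layer (t=4): V(4,0)=0.0000, V(4,1)=0.0000, V(4,2)=25.0000, V(4,3)=25.0000, V(4,4)=25.0000
(3,0): S=132.6780. Δ = (V_up−V_dn)/(S_up−S_dn) = (0.0000−0.0000)/(144.6190−119.4102) = 0.0000. V = [p*·0.0000 + (1−p*)·0.0000]/1.03 = 0.0000. B = V − Δ·S = 0.0000.
(3,1): S=160.6878. Δ = (V_up−V_dn)/(S_up−S_dn) = (25.0000−0.0000)/(175.1497−144.6190) = 0.8188. V = [p*·25.0000 + (1−p*)·0.0000]/1.03 = 16.6071. B = V − Δ·S = -114.9719.
(3,2): S=194.6108. Δ = (V_up−V_dn)/(S_up−S_dn) = (25.0000−25.0000)/(212.1258−175.1497) = 0.0000. V = [p*·25.0000 + (1−p*)·25.0000]/1.03 = 24.2718. B = V − Δ·S = 24.2718.
(3,3): S=235.6953. Δ = (V_up−V_dn)/(S_up−S_dn) = (25.0000−25.0000)/(256.9079−212.1258) = 0.0000. V = [p*·25.0000 + (1−p*)·25.0000]/1.03 = 24.2718. B = V − Δ·S = 24.2718.
(2,0): S=147.4200. Δ = (V_up−V_dn)/(S_up−S_dn) = (16.6071−0.0000)/(160.6878−132.6780) = 0.5929. V = [p*·16.6071 + (1−p*)·0.0000]/1.03 = 11.0318. B = V − Δ·S = -76.3738.
(2,1): S=178.5420. Δ = (V_up−V_dn)/(S_up−S_dn) = (24.2718−16.6071)/(194.6108−160.6878) = 0.2259. V = [p*·24.2718 + (1−p*)·16.6071]/1.03 = 21.2149. B = V − Δ·S = -19.1261.
(2,2): S=216.2342. Δ = (V_up−V_dn)/(S_up−S_dn) = (24.2718−24.2718)/(235.6953−194.6108) = 0.0000. V = [p*·24.2718 + (1−p*)·24.2718]/1.03 = 23.5649. B = V − Δ·S = 23.5649.
(1,0): S=163.8000. Δ = (V_up−V_dn)/(S_up−S_dn) = (21.2149−11.0318)/(178.5420−147.4200) = 0.3272. V = [p*·21.2149 + (1−p*)·11.0318]/1.03 = 17.4749. B = V − Δ·S = -36.1207.
(1,1): S=198.3800. Δ = (V_up−V_dn)/(S_up−S_dn) = (23.5649−21.2149)/(216.2342−178.5420) = 0.0623. V = [p*·23.5649 + (1−p*)·21.2149]/1.03 = 22.1581. B = V − Δ·S = 9.7898.
(0,0): S=182.0000. Δ = (V_up−V_dn)/(S_up−S_dn) = (22.1581−17.4749)/(198.3800−163.8000) = 0.1354. V = [p*·22.1581 + (1−p*)·17.4749]/1.03 = 20.0769. B = V − Δ·S = -4.5711.
The time-0 hedge costs 20.0769, which is the no-arbitrage price.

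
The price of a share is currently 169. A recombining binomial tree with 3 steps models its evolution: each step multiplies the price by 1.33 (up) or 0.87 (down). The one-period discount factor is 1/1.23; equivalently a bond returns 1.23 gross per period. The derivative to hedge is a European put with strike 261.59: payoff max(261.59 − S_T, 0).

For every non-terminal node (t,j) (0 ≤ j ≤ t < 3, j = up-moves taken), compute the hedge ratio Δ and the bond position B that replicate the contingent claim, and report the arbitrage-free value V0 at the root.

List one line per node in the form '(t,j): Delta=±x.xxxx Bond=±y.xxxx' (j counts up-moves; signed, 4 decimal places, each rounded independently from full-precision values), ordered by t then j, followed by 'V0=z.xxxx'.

The replicating-portfolio and risk-neutral prices coincide; use p* = (1.23−0.87)/(1.33−0.87) = 0.7826 for the latter.
Payoff layer (t=3): V(3,0)=150.3030, V(3,1)=91.4616, V(3,2)=1.5086, V(3,3)=0.0000
Node (2,0) S=127.9161: V=(p*·91.4616+(1−p*)·150.3030)/1.23=84.7587; Δ=(91.4616−150.3030)/(170.1284−111.2870)=-1.0000; B=V−Δ·S=212.6748
Node (2,1) S=195.5499: V=(p*·1.5086+(1−p*)·91.4616)/1.23=17.1249; Δ=(1.5086−91.4616)/(260.0814−170.1284)=-1.0000; B=V−Δ·S=212.6748
Node (2,2) S=298.9441: V=(p*·0.0000+(1−p*)·1.5086)/1.23=0.2666; Δ=(0.0000−1.5086)/(397.5957−260.0814)=-0.0110; B=V−Δ·S=3.5463
Node (1,0) S=147.0300: V=(p*·17.1249+(1−p*)·84.7587)/1.23=25.8763; Δ=(17.1249−84.7587)/(195.5499−127.9161)=-1.0000; B=V−Δ·S=172.9063
Node (1,1) S=224.7700: V=(p*·0.2666+(1−p*)·17.1249)/1.23=3.1963; Δ=(0.2666−17.1249)/(298.9441−195.5499)=-0.1630; B=V−Δ·S=39.8447
Node (0,0) S=169.0000: V=(p*·3.1963+(1−p*)·25.8763)/1.23=6.6071; Δ=(3.1963−25.8763)/(224.7700−147.0300)=-0.2917; B=V−Δ·S=55.9115
The time-0 hedge costs 6.6071, which is the no-arbitrage price.

(0,0): Delta=-0.2917 Bond=55.9115
(1,0): Delta=-1.0000 Bond=172.9063
(1,1): Delta=-0.1630 Bond=39.8447
(2,0): Delta=-1.0000 Bond=212.6748
(2,1): Delta=-1.0000 Bond=212.6748
(2,2): Delta=-0.0110 Bond=3.5463
V0=6.6071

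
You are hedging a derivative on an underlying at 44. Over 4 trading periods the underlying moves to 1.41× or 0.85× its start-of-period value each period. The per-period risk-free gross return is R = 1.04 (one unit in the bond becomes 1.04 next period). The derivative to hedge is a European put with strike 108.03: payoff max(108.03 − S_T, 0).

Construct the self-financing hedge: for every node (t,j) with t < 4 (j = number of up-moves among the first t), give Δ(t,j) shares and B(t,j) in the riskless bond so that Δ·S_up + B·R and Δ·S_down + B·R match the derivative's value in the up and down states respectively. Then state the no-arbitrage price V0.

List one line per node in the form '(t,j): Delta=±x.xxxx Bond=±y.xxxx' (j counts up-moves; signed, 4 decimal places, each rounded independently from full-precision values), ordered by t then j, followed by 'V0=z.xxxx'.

No-arbitrage ⇒ martingale measure with p* = (R−d)/(u−d) = 0.3393.
At expiry t=4: V(4,0)=85.0617, V(4,1)=69.9297, V(4,2)=44.8283, V(4,3)=3.1895, V(4,4)=0.0000
Node (3,0) S=27.0215: V=(p*·69.9297+(1−p*)·85.0617)/1.04=76.8535; Δ=(69.9297−85.0617)/(38.1003−22.9683)=-1.0000; B=V−Δ·S=103.8750
Node (3,1) S=44.8239: V=(p*·44.8283+(1−p*)·69.9297)/1.04=59.0511; Δ=(44.8283−69.9297)/(63.2017−38.1003)=-1.0000; B=V−Δ·S=103.8750
Node (3,2) S=74.3549: V=(p*·3.1895+(1−p*)·44.8283)/1.04=29.5201; Δ=(3.1895−44.8283)/(104.8405−63.2017)=-1.0000; B=V−Δ·S=103.8750
Node (3,3) S=123.3417: V=(p*·0.0000+(1−p*)·3.1895)/1.04=2.0263; Δ=(0.0000−3.1895)/(173.9118−104.8405)=-0.0462; B=V−Δ·S=7.7219
Node (2,0) S=31.7900: V=(p*·59.0511+(1−p*)·76.8535)/1.04=68.0898; Δ=(59.0511−76.8535)/(44.8239−27.0215)=-1.0000; B=V−Δ·S=99.8798
Node (2,1) S=52.7340: V=(p*·29.5201+(1−p*)·59.0511)/1.04=47.1458; Δ=(29.5201−59.0511)/(74.3549−44.8239)=-1.0000; B=V−Δ·S=99.8798
Node (2,2) S=87.4764: V=(p*·2.0263+(1−p*)·29.5201)/1.04=19.4152; Δ=(2.0263−29.5201)/(123.3417−74.3549)=-0.5612; B=V−Δ·S=68.5112
Node (1,0) S=37.4000: V=(p*·47.1458+(1−p*)·68.0898)/1.04=58.6383; Δ=(47.1458−68.0898)/(52.7340−31.7900)=-1.0000; B=V−Δ·S=96.0383
Node (1,1) S=62.0400: V=(p*·19.4152+(1−p*)·47.1458)/1.04=36.2858; Δ=(19.4152−47.1458)/(87.4764−52.7340)=-0.7982; B=V−Δ·S=85.8047
Node (0,0) S=44.0000: V=(p*·36.2858+(1−p*)·58.6383)/1.04=49.0908; Δ=(36.2858−58.6383)/(62.0400−37.4000)=-0.9072; B=V−Δ·S=89.0059
Root portfolio cost Δ·44+B reproduces V0=49.0908.

(0,0): Delta=-0.9072 Bond=89.0059
(1,0): Delta=-1.0000 Bond=96.0383
(1,1): Delta=-0.7982 Bond=85.8047
(2,0): Delta=-1.0000 Bond=99.8798
(2,1): Delta=-1.0000 Bond=99.8798
(2,2): Delta=-0.5612 Bond=68.5112
(3,0): Delta=-1.0000 Bond=103.8750
(3,1): Delta=-1.0000 Bond=103.8750
(3,2): Delta=-1.0000 Bond=103.8750
(3,3): Delta=-0.0462 Bond=7.7219
V0=49.0908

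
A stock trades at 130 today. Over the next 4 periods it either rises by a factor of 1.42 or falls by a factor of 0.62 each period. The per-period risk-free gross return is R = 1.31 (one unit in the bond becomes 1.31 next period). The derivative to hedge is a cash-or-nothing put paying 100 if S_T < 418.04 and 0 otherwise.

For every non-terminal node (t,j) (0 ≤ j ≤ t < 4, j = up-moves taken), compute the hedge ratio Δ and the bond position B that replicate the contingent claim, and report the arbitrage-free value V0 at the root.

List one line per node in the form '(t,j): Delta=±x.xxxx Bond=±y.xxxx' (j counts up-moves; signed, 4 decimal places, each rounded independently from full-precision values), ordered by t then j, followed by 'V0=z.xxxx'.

Since d<R<u, set p* = (R−d)/(u−d) = 0.8625; price each node as the discounted p*-expectation of its children.
At expiry t=4: V(4,0)=100.0000, V(4,1)=100.0000, V(4,2)=100.0000, V(4,3)=100.0000, V(4,4)=0.0000
Node (3,0) S=30.9826: V=(p*·100.0000+(1−p*)·100.0000)/1.31=76.3359; Δ=(100.0000−100.0000)/(43.9953−19.2092)=0.0000; B=V−Δ·S=76.3359
Node (3,1) S=70.9602: V=(p*·100.0000+(1−p*)·100.0000)/1.31=76.3359; Δ=(100.0000−100.0000)/(100.7635−43.9953)=0.0000; B=V−Δ·S=76.3359
Node (3,2) S=162.5218: V=(p*·100.0000+(1−p*)·100.0000)/1.31=76.3359; Δ=(100.0000−100.0000)/(230.7810−100.7635)=0.0000; B=V−Δ·S=76.3359
Node (3,3) S=372.2274: V=(p*·0.0000+(1−p*)·100.0000)/1.31=10.4962; Δ=(0.0000−100.0000)/(528.5630−230.7810)=-0.3358; B=V−Δ·S=135.4962
Node (2,0) S=49.9720: V=(p*·76.3359+(1−p*)·76.3359)/1.31=58.2717; Δ=(76.3359−76.3359)/(70.9602−30.9826)=0.0000; B=V−Δ·S=58.2717
Node (2,1) S=114.4520: V=(p*·76.3359+(1−p*)·76.3359)/1.31=58.2717; Δ=(76.3359−76.3359)/(162.5218−70.9602)=0.0000; B=V−Δ·S=58.2717
Node (2,2) S=262.1320: V=(p*·10.4962+(1−p*)·76.3359)/1.31=14.9230; Δ=(10.4962−76.3359)/(372.2274−162.5218)=-0.3140; B=V−Δ·S=97.2226
Node (1,0) S=80.6000: V=(p*·58.2717+(1−p*)·58.2717)/1.31=44.4822; Δ=(58.2717−58.2717)/(114.4520−49.9720)=0.0000; B=V−Δ·S=44.4822
Node (1,1) S=184.6000: V=(p*·14.9230+(1−p*)·58.2717)/1.31=15.9416; Δ=(14.9230−58.2717)/(262.1320−114.4520)=-0.2935; B=V−Δ·S=70.1274
Node (0,0) S=130.0000: V=(p*·15.9416+(1−p*)·44.4822)/1.31=15.1648; Δ=(15.9416−44.4822)/(184.6000−80.6000)=-0.2744; B=V−Δ·S=50.8406
Each (Δ,B) replicates both successor values, so the strategy is self-financing and V0 is arbitrage-free.

(0,0): Delta=-0.2744 Bond=50.8406
(1,0): Delta=0.0000 Bond=44.4822
(1,1): Delta=-0.2935 Bond=70.1274
(2,0): Delta=0.0000 Bond=58.2717
(2,1): Delta=0.0000 Bond=58.2717
(2,2): Delta=-0.3140 Bond=97.2226
(3,0): Delta=0.0000 Bond=76.3359
(3,1): Delta=0.0000 Bond=76.3359
(3,2): Delta=0.0000 Bond=76.3359
(3,3): Delta=-0.3358 Bond=135.4962
V0=15.1648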